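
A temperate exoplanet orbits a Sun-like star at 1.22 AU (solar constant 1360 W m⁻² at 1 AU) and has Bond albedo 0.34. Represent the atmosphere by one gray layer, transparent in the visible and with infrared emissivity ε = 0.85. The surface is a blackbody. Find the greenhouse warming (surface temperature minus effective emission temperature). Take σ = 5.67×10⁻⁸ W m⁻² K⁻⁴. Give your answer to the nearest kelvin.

By the inverse-square law, S = 1360/1.22² = 913.7 W m⁻².
At the top of the atmosphere, σT_e⁴ = S(1−α)/4 = 150.8 W m⁻², giving T_e = 227.1 K.
The surface balance (absorbed SW + ε·downward IR = σT_s⁴) with T_a⁴ = T_s⁴/2 reduces to T_s = T_e·[2/(2−ε)]^¼ = 260.8 K.
The atmosphere warms the surface by 33.69 K.

34 K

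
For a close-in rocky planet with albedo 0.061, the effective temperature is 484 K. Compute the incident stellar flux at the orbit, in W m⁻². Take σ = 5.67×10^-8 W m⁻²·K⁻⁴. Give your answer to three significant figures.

13300 W m⁻²

Invert the energy balance for S: S = 4σT⁴/(1−α).
The emitted flux is σT⁴ = 3111 W m⁻².
So S = 4×3111/(1−0.061) = 13250 W m⁻².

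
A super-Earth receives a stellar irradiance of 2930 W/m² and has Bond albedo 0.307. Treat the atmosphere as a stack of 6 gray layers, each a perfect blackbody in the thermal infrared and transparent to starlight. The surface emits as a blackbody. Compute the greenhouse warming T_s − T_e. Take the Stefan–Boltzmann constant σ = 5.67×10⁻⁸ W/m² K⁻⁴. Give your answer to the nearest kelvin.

The effective emission temperature is T_e = [S(1−α)/(4σ)]^¼ = 307.6 K.
T_s = (N+1)^(1/4)·T_e = 500.3 K.
So the greenhouse effect raises the surface by 500.3 − 307.6 = 192.7 K.

193 kelvin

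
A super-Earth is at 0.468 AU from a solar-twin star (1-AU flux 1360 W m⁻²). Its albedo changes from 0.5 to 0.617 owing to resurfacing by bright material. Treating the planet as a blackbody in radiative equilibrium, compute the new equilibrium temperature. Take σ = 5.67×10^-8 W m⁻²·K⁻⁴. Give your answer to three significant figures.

By the inverse-square law, S = 1360/0.468² = 6209 W m⁻².
T₂ = [S(1−α₂)/(4σ)]^(1/4) = [6209·0.383/(4σ)]^(1/4) = 320.0 K.

320 kelvin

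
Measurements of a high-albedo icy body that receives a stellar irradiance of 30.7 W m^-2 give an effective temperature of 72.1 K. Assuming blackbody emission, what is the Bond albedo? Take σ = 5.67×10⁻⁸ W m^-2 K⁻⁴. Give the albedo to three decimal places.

From σT⁴ = S(1−α)/4 we invert for α: 1−α = 4σT⁴/S.
4σT⁴ = 4·5.67×10⁻⁸·(72.1)⁴ = 6.129 W m^-2.
Hence α = 1 − 6.129/30.70 = 0.8004.

0.800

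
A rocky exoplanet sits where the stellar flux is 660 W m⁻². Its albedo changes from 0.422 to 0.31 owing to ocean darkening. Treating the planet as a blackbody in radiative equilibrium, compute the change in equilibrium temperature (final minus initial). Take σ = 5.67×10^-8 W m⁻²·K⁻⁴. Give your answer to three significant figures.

Before: T₁ = [660.0·0.578/(4σ)]^(1/4) = 202.5 K.
Final:   T₂ = [S(1−0.31)/(4σ)]^(1/4) = 211.7 K.
Change: 211.7 − 202.5 = 9.169 K.

9.17 K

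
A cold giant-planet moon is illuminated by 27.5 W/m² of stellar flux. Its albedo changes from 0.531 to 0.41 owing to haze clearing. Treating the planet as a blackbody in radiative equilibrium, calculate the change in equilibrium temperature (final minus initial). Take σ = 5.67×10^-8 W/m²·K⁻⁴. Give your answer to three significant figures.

With α = 0.531, T₁ = 86.84 K.
With α = 0.41, T₂ = 91.97 K.
ΔT = T₂ − T₁ = 5.129 K.

5.13 K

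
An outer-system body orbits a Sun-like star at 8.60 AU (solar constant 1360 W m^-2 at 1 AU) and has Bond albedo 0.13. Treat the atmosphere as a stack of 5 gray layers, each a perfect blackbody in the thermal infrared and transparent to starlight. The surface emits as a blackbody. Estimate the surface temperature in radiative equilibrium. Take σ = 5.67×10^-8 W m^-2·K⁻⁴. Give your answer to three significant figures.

Irradiance scales as 1/d², so S = 1360 W m^-2 × (1/8.60)² = 18.39 W m^-2.
OLR = S(1−α)/4 = 3.999 W m^-2; the top layer radiates at T_e = 91.64 K.
Layer-by-layer balance gives σT_s⁴ = (N+1)σT_e⁴, so T_s = 6^¼·91.64 = 143.4 K.

143 K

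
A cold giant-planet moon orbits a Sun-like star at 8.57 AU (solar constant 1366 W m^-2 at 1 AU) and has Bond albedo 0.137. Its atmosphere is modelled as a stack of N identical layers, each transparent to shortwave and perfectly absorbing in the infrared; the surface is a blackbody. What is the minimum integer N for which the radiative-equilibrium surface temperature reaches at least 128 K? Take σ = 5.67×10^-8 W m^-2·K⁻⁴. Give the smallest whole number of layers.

3

Irradiance scales as 1/d², so S = 1366 W m^-2 × (1/8.57)² = 18.60 W m^-2.
Top-of-atmosphere balance: σT_e⁴ = S(1−α)/4 = 4.013 W m^-2 → T_e = 91.72 K.
T_s = (N+1)^(1/4)·T_e ≥ 128 K requires N+1 ≥ (T_s/T_e)⁴ = (128/91.72)⁴ = 3.793.
The minimum whole number is N = 3.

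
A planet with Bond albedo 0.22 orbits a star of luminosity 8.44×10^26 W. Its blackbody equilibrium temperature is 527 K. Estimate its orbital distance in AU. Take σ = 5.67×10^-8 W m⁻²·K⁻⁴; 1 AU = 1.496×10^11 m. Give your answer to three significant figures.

0.366 AU

The flux needed for this T is 4σT⁴/(1−0.22) = 22430 W m⁻².
S = L/(4πd²) → d = √(L/4πS) = √(8.44×10^26/(4π·22430)) = 5.472×10^10 m = 0.3658 AU.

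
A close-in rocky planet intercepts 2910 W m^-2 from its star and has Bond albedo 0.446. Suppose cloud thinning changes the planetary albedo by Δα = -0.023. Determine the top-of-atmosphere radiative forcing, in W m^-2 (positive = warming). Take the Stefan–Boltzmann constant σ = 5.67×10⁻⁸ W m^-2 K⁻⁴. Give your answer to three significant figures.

TOA radiative forcing: ΔF = −S·Δα/4 = −2910·(-0.023)/4 = 16.73 W m^-2.

16.7 W m^-2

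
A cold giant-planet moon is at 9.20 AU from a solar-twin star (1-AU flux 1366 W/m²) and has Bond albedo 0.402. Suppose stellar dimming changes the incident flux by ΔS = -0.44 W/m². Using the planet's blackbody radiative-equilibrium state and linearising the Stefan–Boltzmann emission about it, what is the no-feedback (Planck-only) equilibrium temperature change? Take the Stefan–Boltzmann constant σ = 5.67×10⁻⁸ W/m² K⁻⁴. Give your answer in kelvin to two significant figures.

-0.55 kelvin

By the inverse-square law, S = 1366/9.20² = 16.14 W/m².
Unperturbed T_e = [16.14·(1−0.402)/(4σ)]^¼ = 80.77 K.
ΔF = Δ[S(1−α)]/4 = (1−0.402)·-0.44/4 = -0.06578 W/m².
Linearising σT⁴ gives d(σT⁴)/dT = 4σT_e³ = 0.1195 W/m² per K.
Hence the no-feedback warming is ΔF/(4σT_e³) = -0.550 K.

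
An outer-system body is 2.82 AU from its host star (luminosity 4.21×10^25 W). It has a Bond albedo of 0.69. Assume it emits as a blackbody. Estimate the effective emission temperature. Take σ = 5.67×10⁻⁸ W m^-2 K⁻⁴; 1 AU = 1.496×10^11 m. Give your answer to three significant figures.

Orbital distance: d = 2.82 AU = 4.219×10^11 m.
Spreading L over a sphere of radius d: S = 4.21×10^25/(4π·4.22×10^11²) = 18.82 W m^-2.
Absorbed flux (global mean): S(1−α)/4 = 18.82·0.31/4 = 1.459 W m^-2.
Balancing against σT⁴: T = (1.459/5.67×10⁻⁸)^(1/4) = 71.22 K.

71.2 kelvin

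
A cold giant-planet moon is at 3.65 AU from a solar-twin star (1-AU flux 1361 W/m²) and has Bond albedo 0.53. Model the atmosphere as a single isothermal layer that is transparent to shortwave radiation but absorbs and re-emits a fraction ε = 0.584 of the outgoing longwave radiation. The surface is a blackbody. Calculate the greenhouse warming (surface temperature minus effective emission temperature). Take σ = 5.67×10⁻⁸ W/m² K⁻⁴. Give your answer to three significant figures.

10.9 K

Flux at the orbit: S = 1361/(3.65)² = 102.2 W/m².
At the top of the atmosphere, σT_e⁴ = S(1−α)/4 = 12.00 W/m², giving T_e = 120.6 K.
The surface balance (absorbed SW + ε·downward IR = σT_s⁴) with T_a⁴ = T_s⁴/2 reduces to T_s = T_e·[2/(2−ε)]^¼ = 131.5 K.
Greenhouse warming: T_s − T_e = 10.88 K.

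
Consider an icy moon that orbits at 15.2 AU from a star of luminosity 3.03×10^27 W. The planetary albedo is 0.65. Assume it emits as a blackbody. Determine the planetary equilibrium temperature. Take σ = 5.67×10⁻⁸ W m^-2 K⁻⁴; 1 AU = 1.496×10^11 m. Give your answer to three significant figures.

92.1 K

d = 15.2 × 1.496×10^11 m = 2.274×10^12 m.
Spreading L over a sphere of radius d: S = 3.03×10^27/(4π·2.27×10^12²) = 46.63 W m^-2.
The planet absorbs (1−α)S over its disc πR² and re-emits over 4πR², so the mean absorbed flux is (1−0.65)·46.63/4 = 4.080 W m^-2.
Balancing against σT⁴: T = (4.080/5.67×10⁻⁸)^(1/4) = 92.10 K.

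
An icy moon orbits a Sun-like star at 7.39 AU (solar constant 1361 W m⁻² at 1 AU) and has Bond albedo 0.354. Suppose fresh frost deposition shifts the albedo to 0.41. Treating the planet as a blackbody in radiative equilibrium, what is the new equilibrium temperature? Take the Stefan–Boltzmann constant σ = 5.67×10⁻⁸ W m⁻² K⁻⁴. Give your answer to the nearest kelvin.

By the inverse-square law, S = 1361/7.39² = 24.92 W m⁻².
New equilibrium: T₂ = [(1−0.41)·24.92/(4σ)]^(1/4) = 89.73 K.

90 K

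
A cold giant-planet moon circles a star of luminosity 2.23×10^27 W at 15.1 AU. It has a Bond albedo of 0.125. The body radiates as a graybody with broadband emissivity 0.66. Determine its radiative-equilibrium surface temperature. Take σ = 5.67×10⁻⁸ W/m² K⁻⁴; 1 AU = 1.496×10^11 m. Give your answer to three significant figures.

119 kelvin

d = 15.1 × 1.496×10^11 m = 2.259×10^12 m.
Flux at the orbit: S = L/(4πd²) = 2.23×10^27/(4π·(2.26×10^12)²) = 34.78 W/m².
Averaging over the sphere, the absorbed flux is S(1−α)/4 = 7.607 W/m².
Radiative balance εσT⁴ = 7.607 gives T = [7.607/(0.66·σ)]^(1/4) = 119.4 K.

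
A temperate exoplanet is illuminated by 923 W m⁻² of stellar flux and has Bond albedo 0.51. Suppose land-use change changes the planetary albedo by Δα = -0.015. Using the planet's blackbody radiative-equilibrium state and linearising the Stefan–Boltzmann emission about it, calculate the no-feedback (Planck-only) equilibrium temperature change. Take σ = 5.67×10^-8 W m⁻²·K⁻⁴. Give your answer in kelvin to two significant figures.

1.6 K

Unperturbed T_e = [923.0·(1−0.51)/(4σ)]^¼ = 211.3 K.
TOA radiative forcing: ΔF = −S·Δα/4 = −923.0·(-0.015)/4 = 3.461 W m⁻².
The Planck feedback parameter is 4σT_e³ = 2.140 W m⁻²/K.
So ΔT₀ = 3.461/2.140 = 1.62 K.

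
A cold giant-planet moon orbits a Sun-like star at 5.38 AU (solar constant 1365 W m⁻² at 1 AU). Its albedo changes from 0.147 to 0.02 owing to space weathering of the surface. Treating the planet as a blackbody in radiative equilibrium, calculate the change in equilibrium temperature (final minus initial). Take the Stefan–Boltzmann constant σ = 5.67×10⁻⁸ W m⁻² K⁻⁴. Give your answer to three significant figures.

Irradiance scales as 1/d², so S = 1365 W m⁻² × (1/5.38)² = 47.16 W m⁻².
With α = 0.147, T₁ = 115.4 K.
With α = 0.02, T₂ = 119.5 K.
Change: 119.5 − 115.4 = 4.075 K.

4.07 kelvin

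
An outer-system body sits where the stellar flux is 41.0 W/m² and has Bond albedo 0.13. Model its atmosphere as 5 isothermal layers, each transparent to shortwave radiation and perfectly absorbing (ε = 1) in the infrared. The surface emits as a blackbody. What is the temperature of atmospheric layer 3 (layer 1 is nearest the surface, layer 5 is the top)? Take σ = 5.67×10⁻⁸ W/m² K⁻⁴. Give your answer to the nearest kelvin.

147 K

OLR = S(1−α)/4 = 8.918 W/m²; the top layer radiates at T_e = 112.0 K.
The net upward flux σT_e⁴ is constant between every pair of levels, so T_k⁴ = (N+1−k)T_e⁴.
T_3 = (3)^(1/4)·112.0 = 147.4 K.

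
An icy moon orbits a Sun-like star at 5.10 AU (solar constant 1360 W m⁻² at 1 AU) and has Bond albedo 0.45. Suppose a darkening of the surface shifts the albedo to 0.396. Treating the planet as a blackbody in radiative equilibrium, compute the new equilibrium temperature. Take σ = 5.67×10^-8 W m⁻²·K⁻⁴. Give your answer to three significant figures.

Flux at the orbit: S = 1360/(5.10)² = 52.29 W m⁻².
With the new albedo, S(1−α₂)/4 = 7.895 W m⁻², so T₂ = 108.6 K.

109 kelvin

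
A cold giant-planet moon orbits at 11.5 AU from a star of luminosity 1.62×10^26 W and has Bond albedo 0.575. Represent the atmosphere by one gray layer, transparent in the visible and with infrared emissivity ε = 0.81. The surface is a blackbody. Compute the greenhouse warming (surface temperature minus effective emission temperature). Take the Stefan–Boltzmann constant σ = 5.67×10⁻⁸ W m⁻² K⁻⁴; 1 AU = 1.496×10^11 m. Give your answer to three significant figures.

Orbital distance: d = 11.5 AU = 1.720×10^12 m.
Flux at the orbit: S = L/(4πd²) = 1.62×10^26/(4π·(1.72×10^12)²) = 4.356 W m⁻².
Effective emission temperature (TOA balance): σT_e⁴ = S(1−α)/4 = 0.4628 W m⁻² → T_e = 53.45 K.
The surface balance (absorbed SW + ε·downward IR = σT_s⁴) with T_a⁴ = T_s⁴/2 reduces to T_s = T_e·[2/(2−ε)]^¼ = 60.86 K.
T_s − T_e = 60.86 − 53.45 = 7.408 K.

7.41 kelvin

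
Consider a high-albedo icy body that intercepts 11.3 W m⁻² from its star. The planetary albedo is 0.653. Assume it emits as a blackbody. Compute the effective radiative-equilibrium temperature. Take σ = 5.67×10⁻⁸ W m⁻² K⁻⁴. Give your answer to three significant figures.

64.5 K

Averaging over the sphere, the absorbed flux is S(1−α)/4 = 0.9803 W m⁻².
In equilibrium σT⁴ equals this, so T = 64.48 K.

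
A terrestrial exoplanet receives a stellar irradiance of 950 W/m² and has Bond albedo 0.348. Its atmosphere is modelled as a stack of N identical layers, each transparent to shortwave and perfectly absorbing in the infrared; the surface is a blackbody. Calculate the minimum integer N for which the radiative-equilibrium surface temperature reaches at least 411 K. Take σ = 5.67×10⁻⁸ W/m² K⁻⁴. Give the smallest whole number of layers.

OLR = S(1−α)/4 = 154.8 W/m²; the top layer radiates at T_e = 228.6 K.
Need (N+1)T_e⁴ ≥ T_s⁴, i.e. N+1 ≥ (411/228.6)⁴ = 10.448.
Rounding up, N = 10.

10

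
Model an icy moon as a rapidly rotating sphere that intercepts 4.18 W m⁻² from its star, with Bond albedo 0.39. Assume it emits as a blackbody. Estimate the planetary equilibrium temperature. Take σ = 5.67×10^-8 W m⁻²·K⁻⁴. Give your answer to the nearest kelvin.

The planet absorbs (1−α)S over its disc πR² and re-emits over 4πR², so the mean absorbed flux is (1−0.39)·4.180/4 = 0.6374 W m⁻².
Balancing against σT⁴: T = (0.6374/5.67×10⁻⁸)^(1/4) = 57.90 K.

58 K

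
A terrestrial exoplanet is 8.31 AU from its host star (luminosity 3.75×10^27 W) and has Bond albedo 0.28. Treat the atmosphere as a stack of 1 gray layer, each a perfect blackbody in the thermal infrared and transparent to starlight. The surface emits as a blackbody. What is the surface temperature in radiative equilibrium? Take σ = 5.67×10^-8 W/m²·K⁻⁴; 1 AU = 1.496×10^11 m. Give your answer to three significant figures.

Orbital distance: d = 8.31 AU = 1.243×10^12 m.
Spreading L over a sphere of radius d: S = 3.75×10^27/(4π·1.24×10^12²) = 193.1 W/m².
OLR = S(1−α)/4 = 34.76 W/m²; the top layer radiates at T_e = 157.3 K.
For an N-layer opaque stack, T_s⁴ = (N+1)T_e⁴, hence T_s = (2)^(1/4)×157.3 K = 187.1 K.

187 K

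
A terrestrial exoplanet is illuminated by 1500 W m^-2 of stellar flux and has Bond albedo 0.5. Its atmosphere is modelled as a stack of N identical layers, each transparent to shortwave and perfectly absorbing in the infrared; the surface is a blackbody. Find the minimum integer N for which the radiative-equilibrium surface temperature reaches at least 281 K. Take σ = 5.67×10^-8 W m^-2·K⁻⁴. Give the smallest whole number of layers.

Top-of-atmosphere balance: σT_e⁴ = S(1−α)/4 = 187.5 W m^-2 → T_e = 239.8 K.
Need (N+1)T_e⁴ ≥ T_s⁴, i.e. N+1 ≥ (281/239.8)⁴ = 1.885.
So N ≥ 0.885; the smallest integer is N = 1.

1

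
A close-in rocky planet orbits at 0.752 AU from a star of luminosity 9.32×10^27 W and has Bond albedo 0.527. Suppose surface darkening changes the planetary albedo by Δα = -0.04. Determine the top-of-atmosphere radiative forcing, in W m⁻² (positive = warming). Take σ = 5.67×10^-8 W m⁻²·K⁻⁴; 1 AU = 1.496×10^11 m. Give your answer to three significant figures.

586 W m⁻²

d = 0.752 × 1.496×10^11 m = 1.125×10^11 m.
Spreading L over a sphere of radius d: S = 9.32×10^27/(4π·1.12×10^11²) = 58600 W m⁻².
ΔF = −(S/4)Δα = −(58600/4)×(-0.04) = 586.0 W m⁻².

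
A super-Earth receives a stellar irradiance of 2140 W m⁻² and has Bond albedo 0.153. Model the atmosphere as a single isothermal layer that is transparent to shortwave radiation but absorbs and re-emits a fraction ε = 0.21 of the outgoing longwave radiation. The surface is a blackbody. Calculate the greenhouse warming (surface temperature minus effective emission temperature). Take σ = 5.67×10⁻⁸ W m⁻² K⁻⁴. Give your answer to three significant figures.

8.41 kelvin

Effective emission temperature (TOA balance): σT_e⁴ = S(1−α)/4 = 453.1 W m⁻² → T_e = 299.0 K.
The surface balance (absorbed SW + ε·downward IR = σT_s⁴) with T_a⁴ = T_s⁴/2 reduces to T_s = T_e·[2/(2−ε)]^¼ = 307.4 K.
Greenhouse warming: T_s − T_e = 8.408 K.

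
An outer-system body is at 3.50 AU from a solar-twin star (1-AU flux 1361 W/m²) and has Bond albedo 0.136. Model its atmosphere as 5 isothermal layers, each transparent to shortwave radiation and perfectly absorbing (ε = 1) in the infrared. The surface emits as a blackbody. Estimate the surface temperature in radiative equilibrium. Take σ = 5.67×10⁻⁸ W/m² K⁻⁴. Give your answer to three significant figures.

224 K

Irradiance scales as 1/d², so S = 1361 W/m² × (1/3.50)² = 111.1 W/m².
Top-of-atmosphere balance: σT_e⁴ = S(1−α)/4 = 24.00 W/m² → T_e = 143.4 K.
For an N-layer opaque stack, T_s⁴ = (N+1)T_e⁴, hence T_s = (6)^(1/4)×143.4 K = 224.5 K.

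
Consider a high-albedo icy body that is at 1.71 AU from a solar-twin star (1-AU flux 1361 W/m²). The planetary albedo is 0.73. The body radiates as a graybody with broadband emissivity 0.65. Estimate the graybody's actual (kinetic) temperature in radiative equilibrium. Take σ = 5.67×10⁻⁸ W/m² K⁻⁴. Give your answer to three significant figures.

Irradiance scales as 1/d², so S = 1361 W/m² × (1/1.71)² = 465.4 W/m².
Absorbed flux (global mean): S(1−α)/4 = 465.4·0.27/4 = 31.42 W/m².
Equating to εσT⁴ with ε = 0.65: T = (31.42/0.65σ)^(1/4) = 170.9 K.

171 K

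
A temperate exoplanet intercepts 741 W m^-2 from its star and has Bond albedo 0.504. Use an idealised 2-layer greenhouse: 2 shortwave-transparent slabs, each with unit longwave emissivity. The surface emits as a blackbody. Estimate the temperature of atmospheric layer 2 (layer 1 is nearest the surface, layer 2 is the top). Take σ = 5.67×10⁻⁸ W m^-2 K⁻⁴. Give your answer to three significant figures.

201 K

The effective emission temperature is T_e = [S(1−α)/(4σ)]^¼ = 200.6 K.
In the N-layer model, layer k (counted from the surface) has T_k = (N+1−k)^(1/4)·T_e.
T_2 = (1)^(1/4)·200.6 = 200.6 K.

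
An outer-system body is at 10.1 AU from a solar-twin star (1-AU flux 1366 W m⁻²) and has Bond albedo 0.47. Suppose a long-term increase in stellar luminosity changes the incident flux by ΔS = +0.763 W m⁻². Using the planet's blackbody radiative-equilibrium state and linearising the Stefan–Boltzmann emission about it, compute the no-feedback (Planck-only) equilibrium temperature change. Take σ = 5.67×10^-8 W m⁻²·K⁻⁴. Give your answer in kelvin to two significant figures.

By the inverse-square law, S = 1366/10.1² = 13.39 W m⁻².
The baseline emission temperature is T_e = 74.79 K.
TOA radiative forcing: ΔF = (1−α)ΔS/4 = 0.53·(+0.763)/4 = 0.1011 W m⁻².
Linearising σT⁴ gives d(σT⁴)/dT = 4σT_e³ = 0.09489 W m⁻² per K.
ΔT₀ = ΔF/λ_P = 0.1011/0.09489 = 1.07 K.

1.1 K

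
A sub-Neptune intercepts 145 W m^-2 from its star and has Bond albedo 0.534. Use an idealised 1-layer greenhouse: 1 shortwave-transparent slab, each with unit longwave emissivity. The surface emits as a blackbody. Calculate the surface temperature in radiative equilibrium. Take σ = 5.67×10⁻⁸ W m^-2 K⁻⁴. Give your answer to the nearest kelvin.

The effective emission temperature is T_e = [S(1−α)/(4σ)]^¼ = 131.4 K.
With N = 1 opaque layers, T_s = (N+1)^(1/4)·T_e = 2^(1/4)·131.4 = 156.2 K.

156 kelvin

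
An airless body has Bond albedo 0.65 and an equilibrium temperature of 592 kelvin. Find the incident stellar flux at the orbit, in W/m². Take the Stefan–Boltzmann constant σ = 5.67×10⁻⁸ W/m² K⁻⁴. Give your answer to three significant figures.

79600 W/m²

Invert the energy balance for S: S = 4σT⁴/(1−α).
σT⁴ = 5.67×10⁻⁸·(592)⁴ = 6964 W/m².
So S = 4×6964/(1−0.65) = 79590 W/m².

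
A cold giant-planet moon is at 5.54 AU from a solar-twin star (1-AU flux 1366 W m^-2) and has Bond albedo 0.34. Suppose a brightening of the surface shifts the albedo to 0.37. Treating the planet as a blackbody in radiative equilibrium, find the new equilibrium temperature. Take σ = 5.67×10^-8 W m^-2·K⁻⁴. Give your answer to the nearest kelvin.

By the inverse-square law, S = 1366/5.54² = 44.51 W m^-2.
T₂ = [S(1−α₂)/(4σ)]^(1/4) = [44.51·0.63/(4σ)]^(1/4) = 105.4 K.

105 K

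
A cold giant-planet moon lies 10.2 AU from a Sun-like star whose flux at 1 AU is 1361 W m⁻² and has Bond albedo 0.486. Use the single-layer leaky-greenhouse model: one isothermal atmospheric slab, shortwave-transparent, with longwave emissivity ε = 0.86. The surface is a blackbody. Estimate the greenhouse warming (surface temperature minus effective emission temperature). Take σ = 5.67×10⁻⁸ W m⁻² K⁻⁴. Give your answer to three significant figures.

Irradiance scales as 1/d², so S = 1361 W m⁻² × (1/10.2)² = 13.08 W m⁻².
Effective emission temperature (TOA balance): σT_e⁴ = S(1−α)/4 = 1.681 W m⁻² → T_e = 73.79 K.
The surface balance (absorbed SW + ε·downward IR = σT_s⁴) with T_a⁴ = T_s⁴/2 reduces to T_s = T_e·[2/(2−ε)]^¼ = 84.92 K.
Greenhouse warming: T_s − T_e = 11.13 K.

11.1 K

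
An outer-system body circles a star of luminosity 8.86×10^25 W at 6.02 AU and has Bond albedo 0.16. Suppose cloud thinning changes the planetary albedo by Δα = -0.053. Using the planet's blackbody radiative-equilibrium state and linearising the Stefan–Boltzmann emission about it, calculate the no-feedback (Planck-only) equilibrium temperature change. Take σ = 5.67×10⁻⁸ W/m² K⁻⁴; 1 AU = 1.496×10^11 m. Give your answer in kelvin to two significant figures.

1.2 kelvin

d = 6.02 × 1.496×10^11 m = 9.006×10^11 m.
Flux at the orbit: S = L/(4πd²) = 8.86×10^25/(4π·(9.01×10^11)²) = 8.693 W/m².
Reference equilibrium: T_e = [S(1−α)/(4σ)]^(1/4) = 75.33 K.
The change in absorbed flux is Δ[S(1−α)/4] = −SΔα/4 = 0.1152 W/m².
Planck response: λ_P = 4σT_e³ = 4·5.67×10⁻⁸·(75.33)³ = 0.09694 W/m²/K.
ΔT₀ = ΔF/λ_P = 0.1152/0.09694 = 1.19 K.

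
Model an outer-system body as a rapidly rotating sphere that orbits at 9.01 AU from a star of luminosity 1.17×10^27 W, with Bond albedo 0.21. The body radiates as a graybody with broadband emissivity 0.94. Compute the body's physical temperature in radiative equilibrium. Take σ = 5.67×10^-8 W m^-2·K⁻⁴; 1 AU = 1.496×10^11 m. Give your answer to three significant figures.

d = 9.01 × 1.496×10^11 m = 1.348×10^12 m.
S = L/(4πd²) = 51.25 W m^-2.
The planet absorbs (1−α)S over its disc πR² and re-emits over 4πR², so the mean absorbed flux is (1−0.21)·51.25/4 = 10.12 W m^-2.
Radiative balance εσT⁴ = 10.12 gives T = [10.12/(0.94·σ)]^(1/4) = 117.4 K.

117 kelvin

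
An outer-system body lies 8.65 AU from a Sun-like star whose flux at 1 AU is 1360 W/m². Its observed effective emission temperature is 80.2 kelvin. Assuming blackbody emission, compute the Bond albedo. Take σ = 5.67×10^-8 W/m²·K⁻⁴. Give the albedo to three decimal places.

Irradiance scales as 1/d², so S = 1360 W/m² × (1/8.65)² = 18.18 W/m².
Rearranging the radiative balance, α = 1 − 4σT⁴/S.
4σT⁴ = 4·5.67×10⁻⁸·(80.2)⁴ = 9.383 W/m².
1−α = 9.383/18.18 = 0.5162, so α = 0.4838.

0.484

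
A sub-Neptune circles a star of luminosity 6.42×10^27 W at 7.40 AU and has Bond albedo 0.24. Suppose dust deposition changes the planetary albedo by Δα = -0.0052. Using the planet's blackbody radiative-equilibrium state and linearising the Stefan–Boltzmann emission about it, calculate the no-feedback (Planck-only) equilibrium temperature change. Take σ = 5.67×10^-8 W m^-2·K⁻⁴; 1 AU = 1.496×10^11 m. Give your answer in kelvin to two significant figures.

Orbital distance: d = 7.40 AU = 1.107×10^12 m.
Spreading L over a sphere of radius d: S = 6.42×10^27/(4π·1.11×10^12²) = 416.9 W m^-2.
Unperturbed T_e = [416.9·(1−0.24)/(4σ)]^¼ = 193.3 K.
TOA radiative forcing: ΔF = −S·Δα/4 = −416.9·(-0.0052)/4 = 0.5419 W m^-2.
The Planck feedback parameter is 4σT_e³ = 1.639 W m^-2/K.
So ΔT₀ = 0.5419/1.639 = 0.331 K.

0.33 K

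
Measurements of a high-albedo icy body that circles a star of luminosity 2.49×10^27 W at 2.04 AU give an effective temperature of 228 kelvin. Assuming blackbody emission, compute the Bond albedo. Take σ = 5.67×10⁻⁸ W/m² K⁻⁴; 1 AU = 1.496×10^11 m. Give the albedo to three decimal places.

d = 2.04 × 1.496×10^11 m = 3.052×10^11 m.
Flux at the orbit: S = L/(4πd²) = 2.49×10^27/(4π·(3.05×10^11)²) = 2127 W/m².
From σT⁴ = S(1−α)/4 we invert for α: 1−α = 4σT⁴/S.
4σT⁴ = 4·5.67×10⁻⁸·(228)⁴ = 612.9 W/m².
1−α = 612.9/2127 = 0.2881, so α = 0.7119.

0.712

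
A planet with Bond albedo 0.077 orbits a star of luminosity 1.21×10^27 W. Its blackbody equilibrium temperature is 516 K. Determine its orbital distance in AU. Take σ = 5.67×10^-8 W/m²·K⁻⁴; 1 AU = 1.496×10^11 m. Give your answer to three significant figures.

Energy balance gives S = 4σT⁴/(1−α) = 17420 W/m².
S = L/(4πd²) → d = √(L/4πS) = √(1.21×10^27/(4π·17420)) = 7.435×10^10 m = 0.4970 AU.

0.497 AU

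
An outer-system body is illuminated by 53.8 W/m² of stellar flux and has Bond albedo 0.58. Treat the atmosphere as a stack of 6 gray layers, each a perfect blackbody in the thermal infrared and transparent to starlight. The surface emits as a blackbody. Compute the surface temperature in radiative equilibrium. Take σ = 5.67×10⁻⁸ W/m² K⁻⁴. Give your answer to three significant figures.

163 kelvin

Top-of-atmosphere balance: σT_e⁴ = S(1−α)/4 = 5.649 W/m² → T_e = 99.91 K.
Layer-by-layer balance gives σT_s⁴ = (N+1)σT_e⁴, so T_s = 7^¼·99.91 = 162.5 K.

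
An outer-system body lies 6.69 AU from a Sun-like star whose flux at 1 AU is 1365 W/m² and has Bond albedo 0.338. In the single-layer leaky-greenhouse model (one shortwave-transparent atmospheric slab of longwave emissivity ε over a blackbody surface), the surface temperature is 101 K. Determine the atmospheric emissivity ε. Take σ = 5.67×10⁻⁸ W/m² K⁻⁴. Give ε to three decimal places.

0.289

By the inverse-square law, S = 1365/6.69² = 30.50 W/m².
TOA balance gives T_e = 97.13 K.
Since (2−ε)/2 = (T_e/T_s)⁴ = 0.8555, ε = 0.2890.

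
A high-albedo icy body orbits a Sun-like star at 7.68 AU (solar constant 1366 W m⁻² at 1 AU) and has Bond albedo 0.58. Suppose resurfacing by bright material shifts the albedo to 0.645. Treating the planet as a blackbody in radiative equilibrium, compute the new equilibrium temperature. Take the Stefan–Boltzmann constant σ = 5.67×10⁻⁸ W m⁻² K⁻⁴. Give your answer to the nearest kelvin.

Flux at the orbit: S = 1366/(7.68)² = 23.16 W m⁻².
New equilibrium: T₂ = [(1−0.645)·23.16/(4σ)]^(1/4) = 77.59 K.

78 K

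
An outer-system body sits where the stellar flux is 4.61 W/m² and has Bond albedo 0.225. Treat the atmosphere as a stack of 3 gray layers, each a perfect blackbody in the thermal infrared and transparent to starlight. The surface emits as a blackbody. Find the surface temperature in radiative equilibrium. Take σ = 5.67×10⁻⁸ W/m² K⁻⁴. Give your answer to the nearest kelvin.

89 K

The effective emission temperature is T_e = [S(1−α)/(4σ)]^¼ = 63.00 K.
Layer-by-layer balance gives σT_s⁴ = (N+1)σT_e⁴, so T_s = 4^¼·63.00 = 89.10 K.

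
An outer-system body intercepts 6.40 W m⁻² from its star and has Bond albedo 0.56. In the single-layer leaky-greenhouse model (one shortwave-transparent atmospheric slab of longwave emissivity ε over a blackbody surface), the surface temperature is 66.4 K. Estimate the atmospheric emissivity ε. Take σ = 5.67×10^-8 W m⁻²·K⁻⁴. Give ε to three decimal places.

0.723

TOA balance gives T_e = 59.36 K.
Inverting T_s⁴ = 2T_e⁴/(2−ε): (T_e/T_s)⁴ = 0.6387, so ε = 2(1 − 0.6387) = 0.7225.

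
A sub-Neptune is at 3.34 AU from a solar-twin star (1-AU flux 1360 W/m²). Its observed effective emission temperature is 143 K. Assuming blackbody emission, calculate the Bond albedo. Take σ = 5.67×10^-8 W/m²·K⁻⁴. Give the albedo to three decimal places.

0.222

Flux at the orbit: S = 1360/(3.34)² = 121.9 W/m².
Rearranging the radiative balance, α = 1 − 4σT⁴/S.
4σT⁴ = 4·5.67×10⁻⁸·(143)⁴ = 94.84 W/m².
1−α = 94.84/121.9 = 0.7779, so α = 0.2221.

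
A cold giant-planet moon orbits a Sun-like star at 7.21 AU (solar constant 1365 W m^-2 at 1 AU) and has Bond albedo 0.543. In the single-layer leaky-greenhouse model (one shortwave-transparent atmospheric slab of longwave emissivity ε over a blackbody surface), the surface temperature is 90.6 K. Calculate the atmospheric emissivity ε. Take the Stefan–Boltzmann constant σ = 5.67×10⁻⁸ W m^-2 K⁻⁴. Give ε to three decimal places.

0.429

Irradiance scales as 1/d², so S = 1365 W m^-2 × (1/7.21)² = 26.26 W m^-2.
Effective temperature: T_e = [S(1−α)/(4σ)]^(1/4) = 85.29 K.
Inverting T_s⁴ = 2T_e⁴/(2−ε): (T_e/T_s)⁴ = 0.7853, so ε = 2(1 − 0.7853) = 0.4294.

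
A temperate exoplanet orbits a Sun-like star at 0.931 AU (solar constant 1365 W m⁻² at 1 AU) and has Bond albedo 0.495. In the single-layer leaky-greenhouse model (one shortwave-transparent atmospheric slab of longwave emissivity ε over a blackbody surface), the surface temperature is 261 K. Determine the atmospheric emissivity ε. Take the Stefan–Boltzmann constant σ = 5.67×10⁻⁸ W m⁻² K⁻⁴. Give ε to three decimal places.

0.489

Irradiance scales as 1/d², so S = 1365 W m⁻² × (1/0.931)² = 1575 W m⁻².
TOA balance gives T_e = 243.3 K.
Inverting T_s⁴ = 2T_e⁴/(2−ε): (T_e/T_s)⁴ = 0.7556, so ε = 2(1 − 0.7556) = 0.4887.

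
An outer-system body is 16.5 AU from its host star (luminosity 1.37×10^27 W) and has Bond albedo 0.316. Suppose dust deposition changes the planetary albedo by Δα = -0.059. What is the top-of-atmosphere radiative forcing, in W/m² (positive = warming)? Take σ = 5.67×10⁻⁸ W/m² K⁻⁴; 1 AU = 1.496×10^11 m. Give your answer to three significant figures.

Orbital distance: d = 16.5 AU = 2.468×10^12 m.
Flux at the orbit: S = L/(4πd²) = 1.37×10^27/(4π·(2.47×10^12)²) = 17.89 W/m².
ΔF = −(S/4)Δα = −(17.89/4)×(-0.059) = 0.2639 W/m².

0.264 W/m²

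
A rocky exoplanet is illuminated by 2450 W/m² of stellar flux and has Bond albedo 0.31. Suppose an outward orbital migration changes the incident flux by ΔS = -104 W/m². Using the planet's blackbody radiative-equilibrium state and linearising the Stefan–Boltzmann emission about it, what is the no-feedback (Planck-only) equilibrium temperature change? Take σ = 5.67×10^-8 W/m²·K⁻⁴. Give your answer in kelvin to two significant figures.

The baseline emission temperature is T_e = 293.8 K.
Only a fraction (1−α) is absorbed and it's spread over 4πR², so ΔF = (1−α)ΔS/4 = -17.94 W/m².
The Planck feedback parameter is 4σT_e³ = 5.753 W/m²/K.
ΔT₀ = ΔF/λ_P = -17.94/5.753 = -3.12 K.

-3.1 kelvin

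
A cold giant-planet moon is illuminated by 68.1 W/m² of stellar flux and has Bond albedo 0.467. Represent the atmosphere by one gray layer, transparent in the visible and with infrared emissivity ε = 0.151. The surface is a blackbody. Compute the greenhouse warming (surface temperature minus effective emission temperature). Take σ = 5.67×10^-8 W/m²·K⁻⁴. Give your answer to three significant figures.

Effective emission temperature (TOA balance): σT_e⁴ = S(1−α)/4 = 9.074 W/m² → T_e = 112.5 K.
For a single slab of emissivity ε, T_s⁴ = 2T_e⁴/(2−ε); thus T_s = 112.5·(1.082)^(1/4) = 114.7 K.
The atmosphere warms the surface by 2.229 K.

2.23 kelvin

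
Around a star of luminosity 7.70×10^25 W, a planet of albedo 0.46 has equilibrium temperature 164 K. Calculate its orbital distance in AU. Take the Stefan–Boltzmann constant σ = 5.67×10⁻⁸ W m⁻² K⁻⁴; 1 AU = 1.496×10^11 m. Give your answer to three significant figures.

The flux needed for this T is 4σT⁴/(1−0.46) = 303.8 W m⁻².
From L = 4πd²S, d = √(7.70×10^25/(4π·303.8)) = 1.420×10^11 m = 0.9493 AU.

0.949 AU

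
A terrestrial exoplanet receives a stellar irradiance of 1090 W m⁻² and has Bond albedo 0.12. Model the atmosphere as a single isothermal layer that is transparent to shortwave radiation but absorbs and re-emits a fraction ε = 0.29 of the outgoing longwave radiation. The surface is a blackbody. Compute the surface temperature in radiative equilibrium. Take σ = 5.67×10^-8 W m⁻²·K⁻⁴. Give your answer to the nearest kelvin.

At the top of the atmosphere, σT_e⁴ = S(1−α)/4 = 239.8 W m⁻², giving T_e = 255.0 K.
For a single slab of emissivity ε, T_s⁴ = 2T_e⁴/(2−ε); thus T_s = 255.0·(1.17)^(1/4) = 265.2 K.

265 K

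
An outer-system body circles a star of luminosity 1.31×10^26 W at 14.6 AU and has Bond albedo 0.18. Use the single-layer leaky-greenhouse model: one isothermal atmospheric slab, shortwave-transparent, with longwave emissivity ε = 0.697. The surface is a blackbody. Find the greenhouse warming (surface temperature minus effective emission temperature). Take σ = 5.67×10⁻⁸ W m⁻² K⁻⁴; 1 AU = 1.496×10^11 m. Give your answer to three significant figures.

Orbital distance: d = 14.6 AU = 2.184×10^12 m.
Spreading L over a sphere of radius d: S = 1.31×10^26/(4π·2.18×10^12²) = 2.185 W m⁻².
Effective emission temperature (TOA balance): σT_e⁴ = S(1−α)/4 = 0.4480 W m⁻² → T_e = 53.02 K.
Surface balance with a leaky layer gives σT_s⁴ = σT_e⁴·2/(2−ε), so T_s = T_e·[2/(2−0.697)]^(1/4) = 59.01 K.
Greenhouse warming: T_s − T_e = 5.994 K.

5.99 kelvin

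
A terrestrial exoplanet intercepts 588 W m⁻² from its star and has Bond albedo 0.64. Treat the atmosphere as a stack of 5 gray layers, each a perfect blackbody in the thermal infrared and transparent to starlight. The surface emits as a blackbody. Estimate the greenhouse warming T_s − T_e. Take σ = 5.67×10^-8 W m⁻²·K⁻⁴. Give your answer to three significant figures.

98.8 K

Top-of-atmosphere balance: σT_e⁴ = S(1−α)/4 = 52.92 W m⁻² → T_e = 174.8 K.
T_s = (N+1)^(1/4)·T_e = 273.6 K.
Warming: T_s − T_e = 98.77 K.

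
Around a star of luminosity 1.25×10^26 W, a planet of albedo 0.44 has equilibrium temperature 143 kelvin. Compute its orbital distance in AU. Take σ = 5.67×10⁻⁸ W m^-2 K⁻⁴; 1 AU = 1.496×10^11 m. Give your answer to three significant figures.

1.62 AU

Energy balance gives S = 4σT⁴/(1−α) = 169.4 W m^-2.
S = L/(4πd²) → d = √(L/4πS) = √(1.25×10^26/(4π·169.4)) = 2.424×10^11 m = 1.620 AU.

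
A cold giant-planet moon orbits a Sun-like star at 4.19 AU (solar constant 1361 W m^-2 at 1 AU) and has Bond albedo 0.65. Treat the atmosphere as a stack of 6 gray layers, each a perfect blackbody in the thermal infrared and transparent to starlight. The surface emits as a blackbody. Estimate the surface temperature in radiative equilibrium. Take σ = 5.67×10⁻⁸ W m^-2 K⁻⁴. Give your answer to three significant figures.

Irradiance scales as 1/d², so S = 1361 W m^-2 × (1/4.19)² = 77.52 W m^-2.
OLR = S(1−α)/4 = 6.783 W m^-2; the top layer radiates at T_e = 104.6 K.
For an N-layer opaque stack, T_s⁴ = (N+1)T_e⁴, hence T_s = (7)^(1/4)×104.6 K = 170.1 K.

170 K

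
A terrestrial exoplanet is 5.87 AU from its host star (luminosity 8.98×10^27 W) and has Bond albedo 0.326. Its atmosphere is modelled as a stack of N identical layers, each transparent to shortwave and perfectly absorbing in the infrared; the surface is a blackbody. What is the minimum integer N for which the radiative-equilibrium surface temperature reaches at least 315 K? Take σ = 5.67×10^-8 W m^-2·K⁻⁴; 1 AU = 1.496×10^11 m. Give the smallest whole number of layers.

d = 5.87 × 1.496×10^11 m = 8.782×10^11 m.
Spreading L over a sphere of radius d: S = 8.98×10^27/(4π·8.78×10^11²) = 926.7 W m^-2.
Top-of-atmosphere balance: σT_e⁴ = S(1−α)/4 = 156.1 W m^-2 → T_e = 229.1 K.
Need (N+1)T_e⁴ ≥ T_s⁴, i.e. N+1 ≥ (315/229.1)⁴ = 3.575.
The minimum whole number is N = 3.

3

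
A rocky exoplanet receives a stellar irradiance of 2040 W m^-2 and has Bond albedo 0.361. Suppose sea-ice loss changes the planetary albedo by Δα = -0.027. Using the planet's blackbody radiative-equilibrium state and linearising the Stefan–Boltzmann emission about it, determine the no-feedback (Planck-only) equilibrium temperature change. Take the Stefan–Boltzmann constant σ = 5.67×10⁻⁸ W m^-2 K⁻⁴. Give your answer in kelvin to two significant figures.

2.9 K

The baseline emission temperature is T_e = 275.3 K.
TOA radiative forcing: ΔF = −S·Δα/4 = −2040·(-0.027)/4 = 13.77 W m^-2.
The Planck feedback parameter is 4σT_e³ = 4.734 W m^-2/K.
ΔT₀ = ΔF/λ_P = 13.77/4.734 = 2.91 K.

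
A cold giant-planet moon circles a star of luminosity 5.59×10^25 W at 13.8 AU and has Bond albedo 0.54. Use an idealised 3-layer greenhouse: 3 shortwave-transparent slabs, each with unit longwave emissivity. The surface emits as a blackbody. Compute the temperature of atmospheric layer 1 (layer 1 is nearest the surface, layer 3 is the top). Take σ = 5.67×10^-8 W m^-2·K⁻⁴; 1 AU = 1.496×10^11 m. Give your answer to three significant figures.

Orbital distance: d = 13.8 AU = 2.064×10^12 m.
S = L/(4πd²) = 1.044 W m^-2.
OLR = S(1−α)/4 = 0.1200 W m^-2; the top layer radiates at T_e = 38.14 K.
The net upward flux σT_e⁴ is constant between every pair of levels, so T_k⁴ = (N+1−k)T_e⁴.
T_1 = (3)^(1/4)·38.14 = 50.20 K.

50.2 kelvin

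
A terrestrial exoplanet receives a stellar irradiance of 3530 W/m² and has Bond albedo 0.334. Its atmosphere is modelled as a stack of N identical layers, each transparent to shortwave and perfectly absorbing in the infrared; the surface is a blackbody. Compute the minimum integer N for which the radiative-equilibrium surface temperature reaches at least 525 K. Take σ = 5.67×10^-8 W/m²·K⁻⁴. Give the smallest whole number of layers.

Top-of-atmosphere balance: σT_e⁴ = S(1−α)/4 = 587.7 W/m² → T_e = 319.1 K.
T_s = (N+1)^(1/4)·T_e ≥ 525 K requires N+1 ≥ (T_s/T_e)⁴ = (525/319.1)⁴ = 7.329.
The minimum whole number is N = 7.

7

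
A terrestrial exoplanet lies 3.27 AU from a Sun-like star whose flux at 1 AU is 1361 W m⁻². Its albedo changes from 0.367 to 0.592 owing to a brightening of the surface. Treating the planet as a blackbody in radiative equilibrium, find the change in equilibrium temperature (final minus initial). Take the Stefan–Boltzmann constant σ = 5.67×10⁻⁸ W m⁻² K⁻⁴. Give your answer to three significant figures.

Irradiance scales as 1/d², so S = 1361 W m⁻² × (1/3.27)² = 127.3 W m⁻².
Initial: T₁ = [S(1−0.367)/(4σ)]^(1/4) = 137.3 K.
Final:   T₂ = [S(1−0.592)/(4σ)]^(1/4) = 123.0 K.
ΔT = T₂ − T₁ = -14.28 K.

-14.3 K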